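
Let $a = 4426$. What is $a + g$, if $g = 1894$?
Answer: $6320$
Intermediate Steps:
$a + g = 4426 + 1894 = 6320$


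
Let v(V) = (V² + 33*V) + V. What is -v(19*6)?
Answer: -16872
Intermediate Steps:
v(V) = V² + 34*V
-v(19*6) = -19*6*(34 + 19*6) = -114*(34 + 114) = -114*148 = -1*16872 = -16872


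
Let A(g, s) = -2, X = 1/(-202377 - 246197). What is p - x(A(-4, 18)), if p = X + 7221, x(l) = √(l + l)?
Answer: 3239152853/448574 - 2*I ≈ 7221.0 - 2.0*I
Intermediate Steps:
X = -1/448574 (X = 1/(-448574) = -1/448574 ≈ -2.2293e-6)
x(l) = √2*√l (x(l) = √(2*l) = √2*√l)
p = 3239152853/448574 (p = -1/448574 + 7221 = 3239152853/448574 ≈ 7221.0)
p - x(A(-4, 18)) = 3239152853/448574 - √2*√(-2) = 3239152853/448574 - √2*I*√2 = 3239152853/448574 - 2*I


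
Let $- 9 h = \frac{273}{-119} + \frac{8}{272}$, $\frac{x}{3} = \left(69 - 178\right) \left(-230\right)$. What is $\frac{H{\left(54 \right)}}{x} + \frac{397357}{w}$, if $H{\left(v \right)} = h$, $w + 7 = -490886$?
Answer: $- \frac{3048279837353}{3765846378060} \approx -0.80945$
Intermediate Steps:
$w = -490893$ ($w = -7 - 490886 = -490893$)
$x = 75210$ ($x = 3 \left(69 - 178\right) \left(-230\right) = 3 \left(\left(-109\right) \left(-230\right)\right) = 3 \cdot 25070 = 75210$)
$h = \frac{77}{306}$ ($h = - \frac{\frac{273}{-119} + \frac{8}{272}}{9} = - \frac{273 \left(- \frac{1}{119}\right) + 8 \cdot \frac{1}{272}}{9} = - \frac{- \frac{39}{17} + \frac{1}{34}}{9} = \left(- \frac{1}{9}\right) \left(- \frac{77}{34}\right) = \frac{77}{306} \approx 0.25163$)
$H{\left(v \right)} = \frac{77}{306}$
$\frac{H{\left(54 \right)}}{x} + \frac{397357}{w} = \frac{77}{306 \cdot 75210} + \frac{397357}{-490893} = \frac{77}{306} \cdot \frac{1}{75210} + 397357 \left(- \frac{1}{490893}\right) = \frac{77}{23014260} - \frac{397357}{490893} = - \frac{3048279837353}{3765846378060}$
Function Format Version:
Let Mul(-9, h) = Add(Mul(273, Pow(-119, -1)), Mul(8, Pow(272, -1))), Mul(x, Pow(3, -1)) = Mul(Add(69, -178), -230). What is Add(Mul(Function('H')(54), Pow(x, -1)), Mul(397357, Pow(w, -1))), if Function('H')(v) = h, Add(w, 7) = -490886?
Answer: Rational(-3048279837353, 3765846378060) ≈ -0.80945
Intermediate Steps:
w = -490893 (w = Add(-7, -490886) = -490893)
x = 75210 (x = Mul(3, Mul(Add(69, -178), -230)) = Mul(3, Mul(-109, -230)) = Mul(3, 25070) = 75210)
h = Rational(77, 306) (h = Mul(Rational(-1, 9), Add(Mul(273, Pow(-119, -1)), Mul(8, Pow(272, -1)))) = Mul(Rational(-1, 9), Add(Mul(273, Rational(-1, 119)), Mul(8, Rational(1, 272)))) = Mul(Rational(-1, 9), Add(Rational(-39, 17), Rational(1, 34))) = Mul(Rational(-1, 9), Rational(-77, 34)) = Rational(77, 306) ≈ 0.25163)
Function('H')(v) = Rational(77, 306)
Add(Mul(Function('H')(54), Pow(x, -1)), Mul(397357, Pow(w, -1))) = Add(Mul(Rational(77, 306), Pow(75210, -1)), Mul(397357, Pow(-490893, -1))) = Add(Mul(Rational(77, 306), Rational(1, 75210)), Mul(397357, Rational(-1, 490893))) = Add(Rational(77, 23014260), Rational(-397357, 490893)) = Rational(-3048279837353, 3765846378060)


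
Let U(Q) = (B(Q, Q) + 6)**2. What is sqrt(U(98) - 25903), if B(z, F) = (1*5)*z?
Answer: 3*sqrt(24457) ≈ 469.16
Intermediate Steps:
B(z, F) = 5*z
U(Q) = (6 + 5*Q)**2 (U(Q) = (5*Q + 6)**2 = (6 + 5*Q)**2)
sqrt(U(98) - 25903) = sqrt((6 + 5*98)**2 - 25903) = sqrt((6 + 490)**2 - 25903) = sqrt(496**2 - 25903) = sqrt(246016 - 25903) = sqrt(220113) = 3*sqrt(24457)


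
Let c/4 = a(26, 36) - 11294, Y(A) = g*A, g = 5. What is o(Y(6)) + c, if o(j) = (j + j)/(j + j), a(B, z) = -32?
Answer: -45303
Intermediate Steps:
Y(A) = 5*A
o(j) = 1 (o(j) = (2*j)/((2*j)) = (2*j)*(1/(2*j)) = 1)
c = -45304 (c = 4*(-32 - 11294) = 4*(-11326) = -45304)
o(Y(6)) + c = 1 - 45304 = -45303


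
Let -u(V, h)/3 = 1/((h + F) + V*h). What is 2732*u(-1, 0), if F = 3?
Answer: -2732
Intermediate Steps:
u(V, h) = -3/(3 + h + V*h) (u(V, h) = -3/((h + 3) + V*h) = -3/((3 + h) + V*h) = -3/(3 + h + V*h))
2732*u(-1, 0) = 2732*(-3/(3 + 0 - 1*0)) = 2732*(-3/(3 + 0 + 0)) = 2732*(-3/3) = 2732*(-3*1/3) = 2732*(-1) = -2732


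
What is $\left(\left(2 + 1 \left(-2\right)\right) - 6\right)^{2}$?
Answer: $36$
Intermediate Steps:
$\left(\left(2 + 1 \left(-2\right)\right) - 6\right)^{2} = \left(\left(2 - 2\right) - 6\right)^{2} = \left(0 - 6\right)^{2} = \left(-6\right)^{2} = 36$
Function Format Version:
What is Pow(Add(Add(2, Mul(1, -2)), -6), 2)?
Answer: 36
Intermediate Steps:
Pow(Add(Add(2, Mul(1, -2)), -6), 2) = Pow(Add(Add(2, -2), -6), 2) = Pow(Add(0, -6), 2) = Pow(-6, 2) = 36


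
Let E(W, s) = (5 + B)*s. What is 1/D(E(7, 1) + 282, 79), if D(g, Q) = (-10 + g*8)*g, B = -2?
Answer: 1/646950 ≈ 1.5457e-6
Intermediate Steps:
E(W, s) = 3*s (E(W, s) = (5 - 2)*s = 3*s)
D(g, Q) = g*(-10 + 8*g) (D(g, Q) = (-10 + 8*g)*g = g*(-10 + 8*g))
1/D(E(7, 1) + 282, 79) = 1/(2*(3*1 + 282)*(-5 + 4*(3*1 + 282))) = 1/(2*(3 + 282)*(-5 + 4*(3 + 282))) = 1/(2*285*(-5 + 4*285)) = 1/(2*285*(-5 + 1140)) = 1/(2*285*1135) = 1/646950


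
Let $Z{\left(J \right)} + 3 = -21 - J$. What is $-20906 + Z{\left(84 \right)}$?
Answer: $-21014$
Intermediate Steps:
$Z{\left(J \right)} = -24 - J$ ($Z{\left(J \right)} = -3 - \left(21 + J\right) = -24 - J$)
$-20906 + Z{\left(84 \right)} = -20906 - 108 = -21014$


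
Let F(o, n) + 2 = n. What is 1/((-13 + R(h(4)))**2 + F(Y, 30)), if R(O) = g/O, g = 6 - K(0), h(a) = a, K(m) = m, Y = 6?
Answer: 4/641 ≈ 0.0062402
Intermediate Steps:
F(o, n) = -2 + n
g = 6 (g = 6 - 1*0 = 6 + 0 = 6)
R(O) = 6/O
1/((-13 + R(h(4)))**2 + F(Y, 30)) = 1/((-13 + 6/4)**2 + (-2 + 30)) = 1/((-13 + 6*(1/4))**2 + 28) = 1/((-13 + 3/2)**2 + 28) = 1/((-23/2)**2 + 28) = 1/(529/4 + 28) = 1/(641/4) = 4/641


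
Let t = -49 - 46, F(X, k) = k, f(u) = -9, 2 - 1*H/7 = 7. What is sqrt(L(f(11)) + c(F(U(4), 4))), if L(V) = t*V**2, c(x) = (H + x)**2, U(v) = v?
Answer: I*sqrt(6734) ≈ 82.061*I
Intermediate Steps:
H = -35 (H = 14 - 7*7 = 14 - 49 = -35)
t = -95
c(x) = (-35 + x)**2
L(V) = -95*V**2
sqrt(L(f(11)) + c(F(U(4), 4))) = sqrt(-95*(-9)**2 + (-35 + 4)**2) = sqrt(-95*81 + (-31)**2) = sqrt(-7695 + 961) = sqrt(-6734) = I*sqrt(6734)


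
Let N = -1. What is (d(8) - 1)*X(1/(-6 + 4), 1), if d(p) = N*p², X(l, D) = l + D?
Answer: -65/2 ≈ -32.500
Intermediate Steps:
X(l, D) = D + l
d(p) = -p²
(d(8) - 1)*X(1/(-6 + 4), 1) = (-1*8² - 1)*(1 + 1/(-6 + 4)) = (-1*64 - 1)*(1 + 1/(-2)) = (-64 - 1)*(1 - ½) = -65*½ = -65/2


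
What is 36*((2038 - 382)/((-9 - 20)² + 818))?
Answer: 19872/553 ≈ 35.935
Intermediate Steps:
36*((2038 - 382)/((-9 - 20)² + 818)) = 36*(1656/((-29)² + 818)) = 36*(1656/(841 + 818)) = 36*(1656/1659) = 36*(1656*(1/1659)) = 36*(552/553) = 19872/553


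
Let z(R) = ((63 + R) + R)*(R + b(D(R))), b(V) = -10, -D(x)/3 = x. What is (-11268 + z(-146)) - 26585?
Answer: -2129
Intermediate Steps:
D(x) = -3*x
z(R) = (-10 + R)*(63 + 2*R) (z(R) = ((63 + R) + R)*(R - 10) = (63 + 2*R)*(-10 + R) = (-10 + R)*(63 + 2*R))
(-11268 + z(-146)) - 26585 = (-11268 + (-630 + 2*(-146)² + 43*(-146))) - 26585 = (-11268 + (-630 + 2*21316 - 6278)) - 26585 = (-11268 + (-630 + 42632 - 6278)) - 26585 = (-11268 + 35724) - 26585 = 24456 - 26585 = -2129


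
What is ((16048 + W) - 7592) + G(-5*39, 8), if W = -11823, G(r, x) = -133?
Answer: -3500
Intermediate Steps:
((16048 + W) - 7592) + G(-5*39, 8) = ((16048 - 11823) - 7592) - 133 = (4225 - 7592) - 133 = -3367 - 133 = -3500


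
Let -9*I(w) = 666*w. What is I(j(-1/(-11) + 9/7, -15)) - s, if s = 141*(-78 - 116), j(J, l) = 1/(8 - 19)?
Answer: 300968/11 ≈ 27361.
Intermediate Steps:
j(J, l) = -1/11 (j(J, l) = 1/(-11) = -1/11)
s = -27354 (s = 141*(-194) = -27354)
I(w) = -74*w
I(j(-1/(-11) + 9/7, -15)) - s = -74*(-1/11) - 1*(-27354) = 74/11 + 27354 = 300968/11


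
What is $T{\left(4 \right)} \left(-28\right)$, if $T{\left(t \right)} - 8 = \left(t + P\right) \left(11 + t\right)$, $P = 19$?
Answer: $-9884$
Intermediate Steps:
$T{\left(t \right)} = 8 + \left(11 + t\right) \left(19 + t\right)$ ($T{\left(t \right)} = 8 + \left(t + 19\right) \left(11 + t\right) = 8 + \left(19 + t\right) \left(11 + t\right) = 8 + \left(11 + t\right) \left(19 + t\right)$)
$T{\left(4 \right)} \left(-28\right) = \left(217 + 4^{2} + 30 \cdot 4\right) \left(-28\right) = \left(217 + 16 + 120\right) \left(-28\right) = 353 \left(-28\right) = -9884$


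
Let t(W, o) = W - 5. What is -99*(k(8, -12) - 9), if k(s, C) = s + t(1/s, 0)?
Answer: 4653/8 ≈ 581.63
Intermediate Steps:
t(W, o) = -5 + W
k(s, C) = -5 + s + 1/s (k(s, C) = s + (-5 + 1/s) = -5 + s + 1/s)
-99*(k(8, -12) - 9) = -99*((-5 + 8 + 1/8) - 9) = -99*((-5 + 8 + ⅛) - 9) = -99*(25/8 - 9) = -99*(-47/8) = 4653/8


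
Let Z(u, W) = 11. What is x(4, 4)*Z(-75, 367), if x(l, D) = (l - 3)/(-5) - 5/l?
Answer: -319/20 ≈ -15.950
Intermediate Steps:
x(l, D) = ⅗ - 5/l - l/5 (x(l, D) = (-3 + l)*(-⅕) - 5/l = (⅗ - l/5) - 5/l = ⅗ - 5/l - l/5)
x(4, 4)*Z(-75, 367) = (⅗ - 5/4 - ⅕*4)*11 = (⅗ - 5*¼ - ⅘)*11 = (⅗ - 5/4 - ⅘)*11 = -29/20*11 = -319/20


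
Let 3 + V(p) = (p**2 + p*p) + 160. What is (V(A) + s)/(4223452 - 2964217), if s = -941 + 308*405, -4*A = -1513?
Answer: 3280817/10073880 ≈ 0.32568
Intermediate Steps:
A = 1513/4 (A = -1/4*(-1513) = 1513/4 ≈ 378.25)
s = 123799 (s = -941 + 124740 = 123799)
V(p) = 157 + 2*p**2 (V(p) = -3 + ((p**2 + p*p) + 160) = -3 + ((p**2 + p**2) + 160) = -3 + (2*p**2 + 160) = -3 + (160 + 2*p**2) = 157 + 2*p**2)
(V(A) + s)/(4223452 - 2964217) = ((157 + 2*(1513/4)**2) + 123799)/(4223452 - 2964217) = ((157 + 2*(2289169/16)) + 123799)/1259235 = ((157 + 2289169/8) + 123799)*(1/1259235) = (2290425/8 + 123799)*(1/1259235) = (3280817/8)*(1/1259235) = 3280817/10073880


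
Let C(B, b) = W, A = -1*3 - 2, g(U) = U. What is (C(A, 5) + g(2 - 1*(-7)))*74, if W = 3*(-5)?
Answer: -444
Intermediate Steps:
A = -5 (A = -3 - 2 = -5)
W = -15
C(B, b) = -15
(C(A, 5) + g(2 - 1*(-7)))*74 = (-15 + (2 - 1*(-7)))*74 = (-15 + (2 + 7))*74 = (-15 + 9)*74 = -6*74 = -444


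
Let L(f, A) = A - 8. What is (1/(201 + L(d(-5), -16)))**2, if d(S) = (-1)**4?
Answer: 1/31329 ≈ 3.1919e-5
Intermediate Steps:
d(S) = 1
L(f, A) = -8 + A
(1/(201 + L(d(-5), -16)))**2 = (1/(201 + (-8 - 16)))**2 = (1/(201 - 24))**2 = (1/177)**2 = 1/31329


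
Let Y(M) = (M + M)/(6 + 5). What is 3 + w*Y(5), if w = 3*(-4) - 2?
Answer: -107/11 ≈ -9.7273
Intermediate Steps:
Y(M) = 2*M/11 (Y(M) = (2*M)/11 = (2*M)*(1/11) = 2*M/11)
w = -14 (w = -12 - 2 = -14)
3 + w*Y(5) = 3 - 28*5/11 = 3 - 14*10/11 = 3 - 140/11 = -107/11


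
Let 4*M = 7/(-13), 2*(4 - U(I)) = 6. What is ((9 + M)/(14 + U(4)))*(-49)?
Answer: -22589/780 ≈ -28.960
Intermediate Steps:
U(I) = 1 (U(I) = 4 - ½*6 = 4 - 3 = 1)
M = -7/52 (M = (7/(-13))/4 = (7*(-1/13))/4 = (¼)*(-7/13) = -7/52 ≈ -0.13462)
((9 + M)/(14 + U(4)))*(-49) = ((9 - 7/52)/(14 + 1))*(-49) = ((461/52)/15)*(-49) = ((461/52)*(1/15))*(-49) = (461/780)*(-49) = -22589/780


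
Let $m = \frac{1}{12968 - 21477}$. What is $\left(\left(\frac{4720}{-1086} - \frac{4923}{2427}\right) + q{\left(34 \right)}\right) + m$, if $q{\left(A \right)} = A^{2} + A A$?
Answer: $\frac{8618180590382}{3737893083} \approx 2305.6$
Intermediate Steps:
$q{\left(A \right)} = 2 A^{2}$ ($q{\left(A \right)} = A^{2} + A^{2} = 2 A^{2}$)
$m = - \frac{1}{8509}$ ($m = \frac{1}{-8509} = - \frac{1}{8509} \approx -0.00011752$)
$\left(\left(\frac{4720}{-1086} - \frac{4923}{2427}\right) + q{\left(34 \right)}\right) + m = \left(\left(\frac{4720}{-1086} - \frac{4923}{2427}\right) + 2 \cdot 34^{2}\right) - \frac{1}{8509} = \left(\left(4720 \left(- \frac{1}{1086}\right) - \frac{1641}{809}\right) + 2 \cdot 1156\right) - \frac{1}{8509} = \left(\left(- \frac{2360}{543} - \frac{1641}{809}\right) + 2312\right) - \frac{1}{8509} = \left(- \frac{2800303}{439287} + 2312\right) - \frac{1}{8509} = \frac{1012831241}{439287} - \frac{1}{8509} = \frac{8618180590382}{3737893083}$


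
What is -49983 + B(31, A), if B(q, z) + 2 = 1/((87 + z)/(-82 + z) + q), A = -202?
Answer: -445815931/8919 ≈ -49985.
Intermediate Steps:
B(q, z) = -2 + 1/(q + (87 + z)/(-82 + z)) (B(q, z) = -2 + 1/((87 + z)/(-82 + z) + q) = -2 + 1/(q + (87 + z)/(-82 + z)))
-49983 + B(31, A) = -49983 + (-256 - 1*(-202) + 164*31 - 2*31*(-202))/(87 - 202 - 82*31 + 31*(-202)) = -49983 + (-256 + 202 + 5084 + 12524)/(87 - 202 - 2542 - 6262) = -49983 + 17554/(-8919) = -49983 - 1/8919*17554 = -49983 - 17554/8919 = -445815931/8919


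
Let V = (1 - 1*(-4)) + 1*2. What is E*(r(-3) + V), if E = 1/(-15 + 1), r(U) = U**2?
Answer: -8/7 ≈ -1.1429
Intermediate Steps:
V = 7 (V = (1 + 4) + 2 = 5 + 2 = 7)
E = -1/14 (E = 1/(-14) = -1/14 ≈ -0.071429)
E*(r(-3) + V) = -((-3)**2 + 7)/14 = -(9 + 7)/14 = -1/14*16 = -8/7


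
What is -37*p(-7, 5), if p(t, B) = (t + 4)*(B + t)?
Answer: -222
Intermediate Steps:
p(t, B) = (4 + t)*(B + t)
-37*p(-7, 5) = -37*((-7)² + 4*5 + 4*(-7) + 5*(-7)) = -37*(49 + 20 - 28 - 35) = -37*6 = -222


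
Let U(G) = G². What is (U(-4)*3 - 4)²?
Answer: 1936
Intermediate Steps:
(U(-4)*3 - 4)² = ((-4)²*3 - 4)² = (16*3 - 4)² = (48 - 4)² = 44² = 1936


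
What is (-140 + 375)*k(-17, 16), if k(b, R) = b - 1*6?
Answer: -5405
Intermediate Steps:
k(b, R) = -6 + b (k(b, R) = b - 6 = -6 + b)
(-140 + 375)*k(-17, 16) = (-140 + 375)*(-6 - 17) = 235*(-23) = -5405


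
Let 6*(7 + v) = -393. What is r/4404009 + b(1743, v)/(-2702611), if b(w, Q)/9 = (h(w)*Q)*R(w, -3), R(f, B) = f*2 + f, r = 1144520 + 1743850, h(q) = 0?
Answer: 962790/1468003 ≈ 0.65585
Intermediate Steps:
v = -145/2 (v = -7 + (⅙)*(-393) = -7 - 131/2 = -145/2 ≈ -72.500)
r = 2888370
R(f, B) = 3*f (R(f, B) = 2*f + f = 3*f)
b(w, Q) = 0 (b(w, Q) = 9*((0*Q)*(3*w)) = 9*(0*(3*w)) = 9*0 = 0)
r/4404009 + b(1743, v)/(-2702611) = 2888370/4404009 + 0/(-2702611) = 2888370*(1/4404009) + 0*(-1/2702611) = 962790/1468003 + 0 = 962790/1468003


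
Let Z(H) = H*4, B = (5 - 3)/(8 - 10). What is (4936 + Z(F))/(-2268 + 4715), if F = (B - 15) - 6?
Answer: 4848/2447 ≈ 1.9812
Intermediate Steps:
B = -1 (B = 2/(-2) = 2*(-½) = -1)
F = -22 (F = (-1 - 15) - 6 = -16 - 6 = -22)
Z(H) = 4*H
(4936 + Z(F))/(-2268 + 4715) = (4936 + 4*(-22))/(-2268 + 4715) = (4936 - 88)/2447 = 4848*(1/2447) = 4848/2447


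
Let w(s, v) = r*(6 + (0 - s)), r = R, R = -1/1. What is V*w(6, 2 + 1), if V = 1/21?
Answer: 0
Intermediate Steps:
R = -1 (R = -1*1 = -1)
r = -1
w(s, v) = -6 + s (w(s, v) = -(6 + (0 - s)) = -(6 - s) = -6 + s)
V = 1/21 ≈ 0.047619
V*w(6, 2 + 1) = (-6 + 6)/21 = (1/21)*0 = 0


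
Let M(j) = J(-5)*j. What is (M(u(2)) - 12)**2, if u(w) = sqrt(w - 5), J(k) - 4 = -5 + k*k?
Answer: -1584 - 576*I*sqrt(3) ≈ -1584.0 - 997.66*I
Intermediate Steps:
J(k) = -1 + k**2 (J(k) = 4 + (-5 + k*k) = 4 + (-5 + k**2) = -1 + k**2)
u(w) = sqrt(-5 + w)
M(j) = 24*j (M(j) = (-1 + (-5)**2)*j = (-1 + 25)*j = 24*j)
(M(u(2)) - 12)**2 = (24*sqrt(-5 + 2) - 12)**2 = (24*sqrt(-3) - 12)**2 = (24*(I*sqrt(3)) - 12)**2 = (24*I*sqrt(3) - 12)**2 = (-12 + 24*I*sqrt(3))**2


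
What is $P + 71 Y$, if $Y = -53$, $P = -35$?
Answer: $-3798$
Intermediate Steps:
$P + 71 Y = -35 + 71 \left(-53\right) = -35 - 3763 = -3798$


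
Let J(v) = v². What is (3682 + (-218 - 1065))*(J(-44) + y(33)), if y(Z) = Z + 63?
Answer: 4874768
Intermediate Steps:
y(Z) = 63 + Z
(3682 + (-218 - 1065))*(J(-44) + y(33)) = (3682 + (-218 - 1065))*((-44)² + (63 + 33)) = (3682 - 1283)*(1936 + 96) = 2399*2032 = 4874768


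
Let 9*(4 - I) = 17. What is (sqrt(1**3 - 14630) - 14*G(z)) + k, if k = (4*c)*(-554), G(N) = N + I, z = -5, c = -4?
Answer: 80140/9 + I*sqrt(14629) ≈ 8904.4 + 120.95*I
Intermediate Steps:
I = 19/9 (I = 4 - 1/9*17 = 4 - 17/9 = 19/9 ≈ 2.1111)
G(N) = 19/9 + N (G(N) = N + 19/9 = 19/9 + N)
k = 8864 (k = (4*(-4))*(-554) = -16*(-554) = 8864)
(sqrt(1**3 - 14630) - 14*G(z)) + k = (sqrt(1**3 - 14630) - 14*(19/9 - 5)) + 8864 = (sqrt(1 - 14630) - 14*(-26/9)) + 8864 = (sqrt(-14629) + 364/9) + 8864 = (I*sqrt(14629) + 364/9) + 8864 = (364/9 + I*sqrt(14629)) + 8864 = 80140/9 + I*sqrt(14629)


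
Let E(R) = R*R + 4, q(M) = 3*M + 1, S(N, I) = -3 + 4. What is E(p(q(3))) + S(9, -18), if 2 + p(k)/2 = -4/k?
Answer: 701/25 ≈ 28.040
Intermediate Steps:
S(N, I) = 1
q(M) = 1 + 3*M
p(k) = -4 - 8/k (p(k) = -4 + 2*(-4/k) = -4 - 8/k)
E(R) = 4 + R² (E(R) = R² + 4 = 4 + R²)
E(p(q(3))) + S(9, -18) = (4 + (-4 - 8/(1 + 3*3))²) + 1 = (4 + (-4 - 8/(1 + 9))²) + 1 = (4 + (-4 - 8/10)²) + 1 = (4 + (-4 - 8*⅒)²) + 1 = (4 + (-4 - ⅘)²) + 1 = (4 + (-24/5)²) + 1 = (4 + 576/25) + 1 = 676/25 + 1 = 701/25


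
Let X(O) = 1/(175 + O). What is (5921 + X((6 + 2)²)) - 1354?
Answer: 1091514/239 ≈ 4567.0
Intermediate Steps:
(5921 + X((6 + 2)²)) - 1354 = (5921 + 1/(175 + (6 + 2)²)) - 1354 = (5921 + 1/(175 + 8²)) - 1354 = (5921 + 1/(175 + 64)) - 1354 = (5921 + 1/239) - 1354 = 1415120/239 - 1354 = 1091514/239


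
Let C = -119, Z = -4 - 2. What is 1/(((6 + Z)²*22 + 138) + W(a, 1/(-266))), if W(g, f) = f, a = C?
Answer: 266/36707 ≈ 0.0072466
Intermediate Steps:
Z = -6
a = -119
1/(((6 + Z)²*22 + 138) + W(a, 1/(-266))) = 1/(((6 - 6)²*22 + 138) + 1/(-266)) = 1/((0²*22 + 138) - 1/266) = 1/((0*22 + 138) - 1/266) = 1/((0 + 138) - 1/266) = 1/(138 - 1/266) = 1/(36707/266) = 266/36707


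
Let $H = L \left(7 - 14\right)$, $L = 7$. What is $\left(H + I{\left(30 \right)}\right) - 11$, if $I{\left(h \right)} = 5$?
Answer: $-55$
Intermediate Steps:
$H = -49$ ($H = 7 \left(7 - 14\right) = 7 \left(-7\right) = -49$)
$\left(H + I{\left(30 \right)}\right) - 11 = \left(-49 + 5\right) - 11 = -44 - 11 = -55$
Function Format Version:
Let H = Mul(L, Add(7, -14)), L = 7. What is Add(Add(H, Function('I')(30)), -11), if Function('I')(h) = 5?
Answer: -55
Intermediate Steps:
H = -49 (H = Mul(7, Add(7, -14)) = Mul(7, -7) = -49)
Add(Add(H, Function('I')(30)), -11) = Add(Add(-49, 5), -11) = Add(-44, -11) = -55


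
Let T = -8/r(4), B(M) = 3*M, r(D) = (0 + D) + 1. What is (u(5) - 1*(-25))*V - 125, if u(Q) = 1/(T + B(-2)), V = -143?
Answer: -139885/38 ≈ -3681.2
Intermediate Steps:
r(D) = 1 + D (r(D) = D + 1 = 1 + D)
T = -8/5 (T = -8/(1 + 4) = -8/5 ≈ -1.6000)
u(Q) = -5/38 (u(Q) = 1/(-8/5 + 3*(-2)) = 1/(-8/5 - 6) = 1/(-38/5) = -5/38)
(u(5) - 1*(-25))*V - 125 = (-5/38 - 1*(-25))*(-143) - 125 = (-5/38 + 25)*(-143) - 125 = (945/38)*(-143) - 125 = -135135/38 - 125 = -139885/38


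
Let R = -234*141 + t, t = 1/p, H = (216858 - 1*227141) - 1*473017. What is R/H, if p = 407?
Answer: 13428557/196703100 ≈ 0.068268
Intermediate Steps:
H = -483300 (H = (216858 - 227141) - 473017 = -10283 - 473017 = -483300)
t = 1/407 ≈ 0.0024570
R = -13428557/407 (R = -234*141 + 1/407 = -32994 + 1/407 = -13428557/407 ≈ -32994.)
R/H = -13428557/407/(-483300) = -13428557/407*(-1/483300) = 13428557/196703100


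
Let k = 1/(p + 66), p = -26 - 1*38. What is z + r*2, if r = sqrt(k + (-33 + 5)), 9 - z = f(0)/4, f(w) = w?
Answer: 9 + I*sqrt(110) ≈ 9.0 + 10.488*I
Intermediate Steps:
z = 9 (z = 9 - 0/4 = 9 - 1*0 = 9 + 0 = 9)
p = -64 (p = -26 - 38 = -64)
k = 1/2 (k = 1/(-64 + 66) = 1/2 ≈ 0.50000)
r = I*sqrt(110)/2 (r = sqrt(1/2 + (-33 + 5)) = sqrt(1/2 - 28) = sqrt(-55/2) = I*sqrt(110)/2 ≈ 5.244*I)
z + r*2 = 9 + (I*sqrt(110)/2)*2 = 9 + I*sqrt(110)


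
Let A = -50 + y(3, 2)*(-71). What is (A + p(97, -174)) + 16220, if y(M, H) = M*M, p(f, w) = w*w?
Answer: 45807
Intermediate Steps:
p(f, w) = w²
y(M, H) = M²
A = -689 (A = -50 + 3²*(-71) = -50 + 9*(-71) = -50 - 639 = -689)
(A + p(97, -174)) + 16220 = (-689 + (-174)²) + 16220 = (-689 + 30276) + 16220 = 29587 + 16220 = 45807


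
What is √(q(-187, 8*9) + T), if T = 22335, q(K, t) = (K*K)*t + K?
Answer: 2*√634979 ≈ 1593.7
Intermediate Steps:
q(K, t) = K + t*K² (q(K, t) = K²*t + K = t*K² + K = K + t*K²)
√(q(-187, 8*9) + T) = √(-187*(1 - 1496*9) + 22335) = √(-187*(1 - 187*72) + 22335) = √(-187*(1 - 13464) + 22335) = √(-187*(-13463) + 22335) = √(2517581 + 22335) = √2539916 = 2*√634979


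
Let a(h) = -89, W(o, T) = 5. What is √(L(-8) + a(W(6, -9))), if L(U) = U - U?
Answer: I*√89 ≈ 9.434*I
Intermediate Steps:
L(U) = 0
√(L(-8) + a(W(6, -9))) = √(0 - 89) = √(-89) = I*√89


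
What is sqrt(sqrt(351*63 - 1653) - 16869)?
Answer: sqrt(-16869 + 2*sqrt(5115)) ≈ 129.33*I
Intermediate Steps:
sqrt(sqrt(351*63 - 1653) - 16869) = sqrt(sqrt(22113 - 1653) - 16869) = sqrt(sqrt(20460) - 16869) = sqrt(2*sqrt(5115) - 16869) = sqrt(-16869 + 2*sqrt(5115))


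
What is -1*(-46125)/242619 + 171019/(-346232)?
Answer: -8507502587/28000820536 ≈ -0.30383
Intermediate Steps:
-1*(-46125)/242619 + 171019/(-346232) = 46125*(1/242619) + 171019*(-1/346232) = 15375/80873 - 171019/346232 = -8507502587/28000820536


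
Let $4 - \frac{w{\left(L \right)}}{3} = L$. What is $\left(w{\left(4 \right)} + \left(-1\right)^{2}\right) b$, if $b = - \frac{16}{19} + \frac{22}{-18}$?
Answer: $- \frac{353}{171} \approx -2.0643$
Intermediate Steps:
$w{\left(L \right)} = 12 - 3 L$
$b = - \frac{353}{171}$ ($b = \left(-16\right) \frac{1}{19} + 22 \left(- \frac{1}{18}\right) = - \frac{16}{19} - \frac{11}{9} = - \frac{353}{171} \approx -2.0643$)
$\left(w{\left(4 \right)} + \left(-1\right)^{2}\right) b = \left(\left(12 - 12\right) + \left(-1\right)^{2}\right) \left(- \frac{353}{171}\right) = \left(\left(12 - 12\right) + 1\right) \left(- \frac{353}{171}\right) = \left(0 + 1\right) \left(- \frac{353}{171}\right) = 1 \left(- \frac{353}{171}\right) = - \frac{353}{171}$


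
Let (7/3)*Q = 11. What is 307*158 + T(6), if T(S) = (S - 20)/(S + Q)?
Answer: 3637852/75 ≈ 48505.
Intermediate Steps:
Q = 33/7 (Q = (3/7)*11 = 33/7 ≈ 4.7143)
T(S) = (-20 + S)/(33/7 + S) (T(S) = (S - 20)/(S + 33/7) = (-20 + S)/(33/7 + S))
307*158 + T(6) = 307*158 + 7*(-20 + 6)/(33 + 7*6) = 48506 + 7*(-14)/(33 + 42) = 48506 + 7*(-14)/75 = 48506 + 7*(1/75)*(-14) = 48506 - 98/75 = 3637852/75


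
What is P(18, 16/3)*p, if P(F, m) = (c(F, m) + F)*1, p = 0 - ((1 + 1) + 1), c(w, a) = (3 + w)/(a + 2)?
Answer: -1377/22 ≈ -62.591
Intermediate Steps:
c(w, a) = (3 + w)/(2 + a)
p = -3 (p = 0 - (2 + 1) = 0 - 1*3 = 0 - 3 = -3)
P(F, m) = F + (3 + F)/(2 + m) (P(F, m) = ((3 + F)/(2 + m) + F)*1 = (F + (3 + F)/(2 + m))*1 = F + (3 + F)/(2 + m))
P(18, 16/3)*p = ((3 + 18 + 18*(2 + 16/3))/(2 + 16/3))*(-3) = ((3 + 18 + 18*(22/3))/(22/3))*(-3) = (3*(3 + 18 + 132)/22)*(-3) = ((3/22)*153)*(-3) = (459/22)*(-3) = -1377/22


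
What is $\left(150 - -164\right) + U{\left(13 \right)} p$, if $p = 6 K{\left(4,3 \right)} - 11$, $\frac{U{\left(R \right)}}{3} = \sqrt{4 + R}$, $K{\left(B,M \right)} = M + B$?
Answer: $314 + 93 \sqrt{17} \approx 697.45$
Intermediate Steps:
$K{\left(B,M \right)} = B + M$
$U{\left(R \right)} = 3 \sqrt{4 + R}$
$p = 31$ ($p = 6 \left(4 + 3\right) - 11 = 6 \cdot 7 - 11 = 42 - 11 = 31$)
$\left(150 - -164\right) + U{\left(13 \right)} p = \left(150 - -164\right) + 3 \sqrt{4 + 13} \cdot 31 = \left(150 + 164\right) + 3 \sqrt{17} \cdot 31 = 314 + 93 \sqrt{17}$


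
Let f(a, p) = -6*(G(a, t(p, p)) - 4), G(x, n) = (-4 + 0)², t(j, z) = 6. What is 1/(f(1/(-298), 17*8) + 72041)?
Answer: 1/71969 ≈ 1.3895e-5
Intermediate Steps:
G(x, n) = 16 (G(x, n) = (-4)² = 16)
f(a, p) = -72 (f(a, p) = -6*(16 - 4) = -6*12 = -72)
1/(f(1/(-298), 17*8) + 72041) = 1/(-72 + 72041) = 1/71969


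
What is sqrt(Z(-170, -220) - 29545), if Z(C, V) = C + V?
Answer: I*sqrt(29935) ≈ 173.02*I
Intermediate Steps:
sqrt(Z(-170, -220) - 29545) = sqrt((-170 - 220) - 29545) = sqrt(-390 - 29545) = sqrt(-29935) = I*sqrt(29935)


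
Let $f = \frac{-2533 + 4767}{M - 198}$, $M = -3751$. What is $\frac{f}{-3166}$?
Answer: $\frac{1117}{6251267} \approx 0.00017868$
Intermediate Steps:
$f = - \frac{2234}{3949}$ ($f = \frac{-2533 + 4767}{-3751 - 198} = \frac{2234}{-3949} = 2234 \left(- \frac{1}{3949}\right) = - \frac{2234}{3949} \approx -0.56571$)
$\frac{f}{-3166} = - \frac{2234}{3949 \left(-3166\right)} = \left(- \frac{2234}{3949}\right) \left(- \frac{1}{3166}\right) = \frac{1117}{6251267}$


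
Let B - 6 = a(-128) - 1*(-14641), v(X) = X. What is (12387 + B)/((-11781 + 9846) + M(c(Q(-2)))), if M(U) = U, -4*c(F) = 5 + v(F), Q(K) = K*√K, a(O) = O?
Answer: -833547880/59985033 - 215248*I*√2/59985033 ≈ -13.896 - 0.0050747*I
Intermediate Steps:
B = 14519 (B = 6 + (-128 - 1*(-14641)) = 6 + (-128 + 14641) = 6 + 14513 = 14519)
Q(K) = K^(3/2)
c(F) = -5/4 - F/4 (c(F) = -(5 + F)/4 = -5/4 - F/4)
(12387 + B)/((-11781 + 9846) + M(c(Q(-2)))) = (12387 + 14519)/((-11781 + 9846) + (-5/4 - (-1)*I*√2/2)) = 26906/(-1935 + (-5/4 - (-1)*I*√2/2)) = 26906/(-1935 + (-5/4 + I*√2/2)) = 26906/(-7745/4 + I*√2/2)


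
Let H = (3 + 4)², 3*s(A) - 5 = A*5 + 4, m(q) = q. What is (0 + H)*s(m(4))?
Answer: 1421/3 ≈ 473.67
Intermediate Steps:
s(A) = 3 + 5*A/3 (s(A) = 5/3 + (A*5 + 4)/3 = 5/3 + (5*A + 4)/3 = 5/3 + (4 + 5*A)/3 = 5/3 + (4/3 + 5*A/3) = 3 + 5*A/3)
H = 49 (H = 7² = 49)
(0 + H)*s(m(4)) = (0 + 49)*(3 + (5/3)*4) = 49*(3 + 20/3) = 49*(29/3) = 1421/3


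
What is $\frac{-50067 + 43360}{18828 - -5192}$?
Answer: $- \frac{6707}{24020} \approx -0.27923$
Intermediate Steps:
$\frac{-50067 + 43360}{18828 - -5192} = - \frac{6707}{18828 + 5192} = - \frac{6707}{24020}$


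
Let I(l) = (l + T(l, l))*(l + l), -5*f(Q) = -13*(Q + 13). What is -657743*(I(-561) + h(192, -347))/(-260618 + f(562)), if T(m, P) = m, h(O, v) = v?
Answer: 827793901991/259123 ≈ 3.1946e+6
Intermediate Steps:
f(Q) = 169/5 + 13*Q/5 (f(Q) = -(-13)*(Q + 13)/5 = -(-13)*(13 + Q)/5 = -(-169 - 13*Q)/5 = 169/5 + 13*Q/5)
I(l) = 4*l² (I(l) = (l + l)*(l + l) = (2*l)*(2*l) = 4*l²)
-657743*(I(-561) + h(192, -347))/(-260618 + f(562)) = -657743*(4*(-561)² - 347)/(-260618 + (169/5 + (13/5)*562)) = -657743*(4*314721 - 347)/(-260618 + (169/5 + 7306/5)) = -657743*(1258884 - 347)/(-260618 + 1495) = -657743/((-259123/1258537)) = -657743/((-259123*1/1258537)) = -657743/(-259123/1258537) = -657743*(-1258537/259123) = 827793901991/259123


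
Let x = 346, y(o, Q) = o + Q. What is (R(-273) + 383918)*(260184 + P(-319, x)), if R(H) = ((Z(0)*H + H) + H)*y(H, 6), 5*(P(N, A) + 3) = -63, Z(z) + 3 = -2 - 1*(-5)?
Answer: 137811201480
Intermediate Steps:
y(o, Q) = Q + o
Z(z) = 0 (Z(z) = -3 + (-2 - 1*(-5)) = -3 + (-2 + 5) = -3 + 3 = 0)
P(N, A) = -78/5 (P(N, A) = -3 + (⅕)*(-63) = -3 - 63/5 = -78/5)
R(H) = 2*H*(6 + H) (R(H) = ((0*H + H) + H)*(6 + H) = ((0 + H) + H)*(6 + H) = (H + H)*(6 + H) = (2*H)*(6 + H) = 2*H*(6 + H))
(R(-273) + 383918)*(260184 + P(-319, x)) = (2*(-273)*(6 - 273) + 383918)*(260184 - 78/5) = (2*(-273)*(-267) + 383918)*(1300842/5) = (145782 + 383918)*(1300842/5) = 529700*(1300842/5) = 137811201480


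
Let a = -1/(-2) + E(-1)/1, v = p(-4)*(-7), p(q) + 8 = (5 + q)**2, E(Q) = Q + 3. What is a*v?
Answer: 245/2 ≈ 122.50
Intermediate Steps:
E(Q) = 3 + Q
p(q) = -8 + (5 + q)**2
v = 49 (v = (-8 + (5 - 4)**2)*(-7) = (-8 + 1**2)*(-7) = (-8 + 1)*(-7) = -7*(-7) = 49)
a = 5/2 (a = -1/(-2) + (3 - 1)/1 = -1*(-1/2) + 2*1 = 1/2 + 2 = 5/2 ≈ 2.5000)
a*v = (5/2)*49 = 245/2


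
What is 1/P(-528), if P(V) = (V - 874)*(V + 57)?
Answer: 1/660342 ≈ 1.5144e-6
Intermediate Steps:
P(V) = (-874 + V)*(57 + V)
1/P(-528) = 1/(-49818 + (-528)² - 817*(-528)) = 1/(-49818 + 278784 + 431376) = 1/660342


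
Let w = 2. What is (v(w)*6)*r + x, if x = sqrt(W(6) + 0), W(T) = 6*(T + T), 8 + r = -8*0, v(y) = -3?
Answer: 144 + 6*sqrt(2) ≈ 152.49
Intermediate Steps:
r = -8 (r = -8 - 8*0 = -8 + 0 = -8)
W(T) = 12*T (W(T) = 6*(2*T) = 12*T)
x = 6*sqrt(2) (x = sqrt(12*6 + 0) = sqrt(72 + 0) = sqrt(72) = 6*sqrt(2) ≈ 8.4853)
(v(w)*6)*r + x = -3*6*(-8) + 6*sqrt(2) = -18*(-8) + 6*sqrt(2) = 144 + 6*sqrt(2)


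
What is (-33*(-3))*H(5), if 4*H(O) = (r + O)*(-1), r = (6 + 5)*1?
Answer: -396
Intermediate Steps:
r = 11 (r = 11*1 = 11)
H(O) = -11/4 - O/4 (H(O) = ((11 + O)*(-1))/4 = (-11 - O)/4 = -11/4 - O/4)
(-33*(-3))*H(5) = (-33*(-3))*(-11/4 - 1/4*5) = 99*(-11/4 - 5/4) = 99*(-4) = -396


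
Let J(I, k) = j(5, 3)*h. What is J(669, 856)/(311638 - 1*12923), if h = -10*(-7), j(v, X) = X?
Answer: 42/59743 ≈ 0.00070301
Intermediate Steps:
h = 70
J(I, k) = 210 (J(I, k) = 3*70 = 210)
J(669, 856)/(311638 - 1*12923) = 210/(311638 - 1*12923) = 210/(311638 - 12923) = 210/298715 = 210*(1/298715) = 42/59743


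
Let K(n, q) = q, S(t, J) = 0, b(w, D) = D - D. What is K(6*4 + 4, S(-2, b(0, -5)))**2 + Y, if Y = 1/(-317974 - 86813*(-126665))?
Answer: 1/51272345355 ≈ 1.9504e-11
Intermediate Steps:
b(w, D) = 0
Y = 1/51272345355 (Y = -1/126665/(-404787) = -1/404787*(-1/126665) = 1/51272345355 ≈ 1.9504e-11)
K(6*4 + 4, S(-2, b(0, -5)))**2 + Y = 0**2 + 1/51272345355 = 0 + 1/51272345355 = 1/51272345355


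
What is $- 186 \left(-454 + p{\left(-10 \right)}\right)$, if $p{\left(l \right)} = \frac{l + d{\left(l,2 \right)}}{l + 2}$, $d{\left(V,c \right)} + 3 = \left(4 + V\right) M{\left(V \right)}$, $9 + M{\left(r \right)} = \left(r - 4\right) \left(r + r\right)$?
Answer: $\frac{185349}{4} \approx 46337.0$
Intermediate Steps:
$M{\left(r \right)} = -9 + 2 r \left(-4 + r\right)$ ($M{\left(r \right)} = -9 + \left(r - 4\right) \left(r + r\right) = -9 + \left(-4 + r\right) 2 r = -9 + 2 r \left(-4 + r\right)$)
$d{\left(V,c \right)} = -3 + \left(4 + V\right) \left(-9 - 8 V + 2 V^{2}\right)$
$p{\left(l \right)} = \frac{-39 - 40 l + 2 l^{3}}{2 + l}$ ($p{\left(l \right)} = \frac{l - \left(39 - 2 l^{3} + 41 l\right)}{l + 2} = \frac{-39 - 40 l + 2 l^{3}}{2 + l}$)
$- 186 \left(-454 + p{\left(-10 \right)}\right) = - 186 \left(-454 + \frac{-39 - -400 + 2 \left(-10\right)^{3}}{2 - 10}\right) = - 186 \left(-454 + \frac{-39 + 400 + 2 \left(-1000\right)}{-8}\right) = - 186 \left(-454 - \frac{-39 + 400 - 2000}{8}\right) = - 186 \left(-454 - - \frac{1639}{8}\right) = - 186 \left(-454 + \frac{1639}{8}\right) = \left(-186\right) \left(- \frac{1993}{8}\right) = \frac{185349}{4}$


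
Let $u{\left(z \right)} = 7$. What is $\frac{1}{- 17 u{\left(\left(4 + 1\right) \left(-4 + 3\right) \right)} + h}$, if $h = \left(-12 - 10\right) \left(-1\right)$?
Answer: $- \frac{1}{97} \approx -0.010309$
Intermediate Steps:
$h = 22$ ($h = \left(-22\right) \left(-1\right) = 22$)
$\frac{1}{- 17 u{\left(\left(4 + 1\right) \left(-4 + 3\right) \right)} + h} = \frac{1}{\left(-17\right) 7 + 22} = \frac{1}{-119 + 22} = \frac{1}{-97} = - \frac{1}{97}$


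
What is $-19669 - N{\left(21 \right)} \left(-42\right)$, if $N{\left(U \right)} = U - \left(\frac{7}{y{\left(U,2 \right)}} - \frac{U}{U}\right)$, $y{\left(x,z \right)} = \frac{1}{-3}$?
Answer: $-17863$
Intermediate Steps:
$y{\left(x,z \right)} = - \frac{1}{3}$
$N{\left(U \right)} = 22 + U$ ($N{\left(U \right)} = U + \left(- \frac{7}{- \frac{1}{3}} + \frac{U}{U}\right) = U + \left(\left(-7\right) \left(-3\right) + 1\right) = U + \left(21 + 1\right) = U + 22 = 22 + U$)
$-19669 - N{\left(21 \right)} \left(-42\right) = -19669 - \left(22 + 21\right) \left(-42\right) = -19669 - 43 \left(-42\right) = -19669 - -1806 = -19669 + 1806 = -17863$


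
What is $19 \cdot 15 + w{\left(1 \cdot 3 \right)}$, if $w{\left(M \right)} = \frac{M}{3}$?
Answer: $286$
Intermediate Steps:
$w{\left(M \right)} = \frac{M}{3}$ ($w{\left(M \right)} = M \frac{1}{3} = \frac{M}{3}$)
$19 \cdot 15 + w{\left(1 \cdot 3 \right)} = 19 \cdot 15 + \frac{1 \cdot 3}{3} = 285 + \frac{1}{3} \cdot 3 = 285 + 1 = 286$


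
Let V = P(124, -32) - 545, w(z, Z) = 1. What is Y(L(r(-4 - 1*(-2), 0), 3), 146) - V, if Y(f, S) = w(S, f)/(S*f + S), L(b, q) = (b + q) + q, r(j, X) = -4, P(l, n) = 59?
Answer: 212869/438 ≈ 486.00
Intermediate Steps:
L(b, q) = b + 2*q
Y(f, S) = 1/(S + S*f) (Y(f, S) = 1/(S*f + S) = 1/(S + S*f))
V = -486 (V = 59 - 545 = -486)
Y(L(r(-4 - 1*(-2), 0), 3), 146) - V = 1/(146*(1 + (-4 + 2*3))) - 1*(-486) = 1/(146*(1 + (-4 + 6))) + 486 = 1/(146*(1 + 2)) + 486 = (1/146)/3 + 486 = (1/146)*(1/3) + 486 = 1/438 + 486 = 212869/438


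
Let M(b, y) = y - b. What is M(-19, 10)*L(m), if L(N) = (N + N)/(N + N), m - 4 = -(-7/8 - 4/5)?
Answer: 29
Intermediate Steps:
m = 227/40 (m = 4 - (-7/8 - 4/5) = 4 - (-7*⅛ - 4*⅕) = 4 - (-7/8 - ⅘) = 4 - 1*(-67/40) = 4 + 67/40 = 227/40 ≈ 5.6750)
L(N) = 1 (L(N) = (2*N)/((2*N)) = (2*N)*(1/(2*N)) = 1)
M(-19, 10)*L(m) = (10 - 1*(-19))*1 = (10 + 19)*1 = 29*1 = 29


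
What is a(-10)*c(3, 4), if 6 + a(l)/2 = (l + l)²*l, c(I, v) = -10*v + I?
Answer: 296444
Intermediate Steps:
c(I, v) = I - 10*v
a(l) = -12 + 8*l³ (a(l) = -12 + 2*((l + l)²*l) = -12 + 2*((2*l)²*l) = -12 + 2*((4*l²)*l) = -12 + 2*(4*l³) = -12 + 8*l³)
a(-10)*c(3, 4) = (-12 + 8*(-10)³)*(3 - 10*4) = (-12 + 8*(-1000))*(3 - 40) = (-12 - 8000)*(-37) = -8012*(-37) = 296444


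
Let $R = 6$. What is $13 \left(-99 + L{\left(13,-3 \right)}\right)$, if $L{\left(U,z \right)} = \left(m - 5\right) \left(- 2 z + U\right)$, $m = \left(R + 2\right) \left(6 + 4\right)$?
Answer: $17238$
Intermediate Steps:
$m = 80$ ($m = \left(6 + 2\right) \left(6 + 4\right) = 8 \cdot 10 = 80$)
$L{\left(U,z \right)} = - 150 z + 75 U$ ($L{\left(U,z \right)} = \left(80 - 5\right) \left(- 2 z + U\right) = 75 \left(U - 2 z\right) = - 150 z + 75 U$)
$13 \left(-99 + L{\left(13,-3 \right)}\right) = 13 \left(-99 + \left(\left(-150\right) \left(-3\right) + 75 \cdot 13\right)\right) = 13 \left(-99 + \left(450 + 975\right)\right) = 13 \left(-99 + 1425\right) = 13 \cdot 1326 = 17238$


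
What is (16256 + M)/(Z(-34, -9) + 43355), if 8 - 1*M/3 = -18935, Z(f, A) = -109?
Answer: 73085/43246 ≈ 1.6900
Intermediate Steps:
M = 56829 (M = 24 - 3*(-18935) = 24 + 56805 = 56829)
(16256 + M)/(Z(-34, -9) + 43355) = (16256 + 56829)/(-109 + 43355) = 73085/43246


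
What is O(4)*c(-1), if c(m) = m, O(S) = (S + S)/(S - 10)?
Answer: 4/3 ≈ 1.3333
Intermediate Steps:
O(S) = 2*S/(-10 + S) (O(S) = (2*S)/(-10 + S) = 2*S/(-10 + S))
O(4)*c(-1) = (2*4/(-10 + 4))*(-1) = (2*4/(-6))*(-1) = (2*4*(-1/6))*(-1) = -4/3*(-1) = 4/3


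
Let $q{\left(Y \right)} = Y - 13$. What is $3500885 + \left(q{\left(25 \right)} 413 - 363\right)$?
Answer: $3505478$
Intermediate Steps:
$q{\left(Y \right)} = -13 + Y$
$3500885 + \left(q{\left(25 \right)} 413 - 363\right) = 3500885 - \left(363 - \left(-13 + 25\right) 413\right) = 3500885 + \left(12 \cdot 413 - 363\right) = 3500885 + \left(4956 - 363\right) = 3500885 + 4593 = 3505478$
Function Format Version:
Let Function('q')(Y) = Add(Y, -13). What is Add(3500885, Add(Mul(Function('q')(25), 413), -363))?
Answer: 3505478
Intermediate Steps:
Function('q')(Y) = Add(-13, Y)
Add(3500885, Add(Mul(Function('q')(25), 413), -363)) = Add(3500885, Add(Mul(Add(-13, 25), 413), -363)) = Add(3500885, Add(Mul(12, 413), -363)) = Add(3500885, Add(4956, -363)) = Add(3500885, 4593) = 3505478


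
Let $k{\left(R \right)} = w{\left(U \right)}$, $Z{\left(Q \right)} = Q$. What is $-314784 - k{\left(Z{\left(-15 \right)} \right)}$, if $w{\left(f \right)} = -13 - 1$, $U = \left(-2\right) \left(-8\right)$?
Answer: $-314770$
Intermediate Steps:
$U = 16$
$w{\left(f \right)} = -14$ ($w{\left(f \right)} = -13 - 1 = -14$)
$k{\left(R \right)} = -14$
$-314784 - k{\left(Z{\left(-15 \right)} \right)} = -314784 - -14 = -314784 + 14 = -314770$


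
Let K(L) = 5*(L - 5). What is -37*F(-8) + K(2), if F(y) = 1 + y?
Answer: 244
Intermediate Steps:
K(L) = -25 + 5*L (K(L) = 5*(-5 + L) = -25 + 5*L)
-37*F(-8) + K(2) = -37*(1 - 8) + (-25 + 5*2) = -37*(-7) + (-25 + 10) = 259 - 15 = 244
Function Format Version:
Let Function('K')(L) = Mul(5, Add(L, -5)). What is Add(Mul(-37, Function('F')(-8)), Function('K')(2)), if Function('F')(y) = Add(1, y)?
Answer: 244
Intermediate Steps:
Function('K')(L) = Add(-25, Mul(5, L)) (Function('K')(L) = Mul(5, Add(-5, L)) = Add(-25, Mul(5, L)))
Add(Mul(-37, Function('F')(-8)), Function('K')(2)) = Add(Mul(-37, Add(1, -8)), Add(-25, Mul(5, 2))) = Add(Mul(-37, -7), Add(-25, 10)) = Add(259, -15) = 244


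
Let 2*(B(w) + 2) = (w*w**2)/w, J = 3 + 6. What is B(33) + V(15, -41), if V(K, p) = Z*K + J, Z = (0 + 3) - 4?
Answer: 1073/2 ≈ 536.50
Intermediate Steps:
Z = -1 (Z = 3 - 4 = -1)
J = 9
V(K, p) = 9 - K (V(K, p) = -K + 9 = 9 - K)
B(w) = -2 + w**2/2 (B(w) = -2 + ((w*w**2)/w)/2 = -2 + (w**3/w)/2 = -2 + w**2/2)
B(33) + V(15, -41) = (-2 + (1/2)*33**2) + (9 - 1*15) = (-2 + (1/2)*1089) + (9 - 15) = (-2 + 1089/2) - 6 = 1085/2 - 6 = 1073/2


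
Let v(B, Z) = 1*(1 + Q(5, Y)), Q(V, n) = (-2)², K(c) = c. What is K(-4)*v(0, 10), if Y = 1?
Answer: -20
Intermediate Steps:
Q(V, n) = 4
v(B, Z) = 5 (v(B, Z) = 1*(1 + 4) = 1*5 = 5)
K(-4)*v(0, 10) = -4*5 = -20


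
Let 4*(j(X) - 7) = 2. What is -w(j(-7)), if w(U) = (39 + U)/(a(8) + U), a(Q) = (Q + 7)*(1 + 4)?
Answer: -31/55 ≈ -0.56364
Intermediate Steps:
a(Q) = 35 + 5*Q (a(Q) = (7 + Q)*5 = 35 + 5*Q)
j(X) = 15/2 (j(X) = 7 + (1/4)*2 = 7 + 1/2 = 15/2)
w(U) = (39 + U)/(75 + U) (w(U) = (39 + U)/((35 + 5*8) + U) = (39 + U)/((35 + 40) + U) = (39 + U)/(75 + U))
-w(j(-7)) = -(39 + 15/2)/(75 + 15/2) = -93/(165/2*2) = -2*93/(165*2) = -1*31/55 = -31/55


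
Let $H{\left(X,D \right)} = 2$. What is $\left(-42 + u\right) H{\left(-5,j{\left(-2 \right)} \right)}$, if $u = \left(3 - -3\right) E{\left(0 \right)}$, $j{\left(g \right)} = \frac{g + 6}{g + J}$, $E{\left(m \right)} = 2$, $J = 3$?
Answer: $-60$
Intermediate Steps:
$j{\left(g \right)} = \frac{6 + g}{3 + g}$ ($j{\left(g \right)} = \frac{g + 6}{g + 3} = \frac{6 + g}{3 + g}$)
$u = 12$ ($u = \left(3 - -3\right) 2 = \left(3 + 3\right) 2 = 6 \cdot 2 = 12$)
$\left(-42 + u\right) H{\left(-5,j{\left(-2 \right)} \right)} = \left(-42 + 12\right) 2 = \left(-30\right) 2 = -60$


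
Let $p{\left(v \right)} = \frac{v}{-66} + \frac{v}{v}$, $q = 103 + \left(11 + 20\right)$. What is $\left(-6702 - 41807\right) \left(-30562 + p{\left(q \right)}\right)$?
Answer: $\frac{48925207220}{33} \approx 1.4826 \cdot 10^{9}$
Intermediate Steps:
$q = 134$ ($q = 103 + 31 = 134$)
$p{\left(v \right)} = 1 - \frac{v}{66}$ ($p{\left(v \right)} = v \left(- \frac{1}{66}\right) + 1 = - \frac{v}{66} + 1 = 1 - \frac{v}{66}$)
$\left(-6702 - 41807\right) \left(-30562 + p{\left(q \right)}\right) = \left(-6702 - 41807\right) \left(-30562 + \left(1 - \frac{67}{33}\right)\right) = - 48509 \left(-30562 + \left(1 - \frac{67}{33}\right)\right) = - 48509 \left(-30562 - \frac{34}{33}\right) = \left(-48509\right) \left(- \frac{1008580}{33}\right) = \frac{48925207220}{33}$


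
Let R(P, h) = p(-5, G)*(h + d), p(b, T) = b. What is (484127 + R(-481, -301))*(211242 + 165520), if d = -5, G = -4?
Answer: 182977102634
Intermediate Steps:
R(P, h) = 25 - 5*h (R(P, h) = -5*(h - 5) = -5*(-5 + h) = 25 - 5*h)
(484127 + R(-481, -301))*(211242 + 165520) = (484127 + (25 - 5*(-301)))*(211242 + 165520) = (484127 + (25 + 1505))*376762 = (484127 + 1530)*376762 = 485657*376762 = 182977102634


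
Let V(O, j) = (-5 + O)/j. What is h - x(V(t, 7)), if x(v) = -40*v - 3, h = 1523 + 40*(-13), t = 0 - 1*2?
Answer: 966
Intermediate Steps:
t = -2 (t = 0 - 2 = -2)
h = 1003 (h = 1523 - 520 = 1003)
V(O, j) = (-5 + O)/j
x(v) = -3 - 40*v
h - x(V(t, 7)) = 1003 - (-3 - 40*(-5 - 2)/7) = 1003 - (-3 - 40*(-7)/7) = 1003 - (-3 - 40*(-1)) = 1003 - (-3 + 40) = 1003 - 1*37 = 1003 - 37 = 966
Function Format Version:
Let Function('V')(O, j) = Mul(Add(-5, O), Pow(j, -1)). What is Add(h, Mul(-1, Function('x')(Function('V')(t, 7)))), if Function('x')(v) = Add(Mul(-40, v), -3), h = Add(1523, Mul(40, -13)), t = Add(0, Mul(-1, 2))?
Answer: 966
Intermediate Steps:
t = -2 (t = Add(0, -2) = -2)
h = 1003 (h = Add(1523, -520) = 1003)
Function('V')(O, j) = Mul(Pow(j, -1), Add(-5, O))
Function('x')(v) = Add(-3, Mul(-40, v))
Add(h, Mul(-1, Function('x')(Function('V')(t, 7)))) = Add(1003, Mul(-1, Add(-3, Mul(-40, Mul(Pow(7, -1), Add(-5, -2)))))) = Add(1003, Mul(-1, Add(-3, Mul(-40, Mul(Rational(1, 7), -7))))) = Add(1003, Mul(-1, Add(-3, Mul(-40, -1)))) = Add(1003, Mul(-1, Add(-3, 40))) = Add(1003, Mul(-1, 37)) = Add(1003, -37) = 966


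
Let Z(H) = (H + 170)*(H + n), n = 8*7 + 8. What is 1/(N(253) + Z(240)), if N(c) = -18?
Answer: 1/124622 ≈ 8.0243e-6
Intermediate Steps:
n = 64 (n = 56 + 8 = 64)
Z(H) = (64 + H)*(170 + H) (Z(H) = (H + 170)*(H + 64) = (170 + H)*(64 + H) = (64 + H)*(170 + H))
1/(N(253) + Z(240)) = 1/(-18 + (10880 + 240**2 + 234*240)) = 1/(-18 + (10880 + 57600 + 56160)) = 1/(-18 + 124640) = 1/124622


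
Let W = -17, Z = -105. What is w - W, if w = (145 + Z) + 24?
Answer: 81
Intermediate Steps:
w = 64 (w = (145 - 105) + 24 = 40 + 24 = 64)
w - W = 64 - 1*(-17) = 64 + 17 = 81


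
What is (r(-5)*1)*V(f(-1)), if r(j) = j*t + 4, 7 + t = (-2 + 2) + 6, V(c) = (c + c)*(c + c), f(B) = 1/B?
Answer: 36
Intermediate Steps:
V(c) = 4*c**2 (V(c) = (2*c)*(2*c) = 4*c**2)
t = -1 (t = -7 + ((-2 + 2) + 6) = -7 + (0 + 6) = -7 + 6 = -1)
r(j) = 4 - j (r(j) = j*(-1) + 4 = -j + 4 = 4 - j)
(r(-5)*1)*V(f(-1)) = ((4 - 1*(-5))*1)*(4*(1/(-1))**2) = ((4 + 5)*1)*(4*(-1)**2) = (9*1)*(4*1) = 9*4 = 36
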